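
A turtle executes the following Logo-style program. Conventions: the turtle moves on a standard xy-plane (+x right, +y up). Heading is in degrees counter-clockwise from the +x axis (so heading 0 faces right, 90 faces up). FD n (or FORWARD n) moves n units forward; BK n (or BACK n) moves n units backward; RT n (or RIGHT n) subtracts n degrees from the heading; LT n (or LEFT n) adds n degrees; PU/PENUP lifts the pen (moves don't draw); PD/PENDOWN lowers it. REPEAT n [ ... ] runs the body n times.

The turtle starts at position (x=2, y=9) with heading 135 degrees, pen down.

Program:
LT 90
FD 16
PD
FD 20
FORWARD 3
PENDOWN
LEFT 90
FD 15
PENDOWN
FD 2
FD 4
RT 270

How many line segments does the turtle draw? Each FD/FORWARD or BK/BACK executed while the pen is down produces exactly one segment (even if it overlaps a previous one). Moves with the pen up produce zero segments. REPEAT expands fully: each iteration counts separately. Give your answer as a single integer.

Answer: 6

Derivation:
Executing turtle program step by step:
Start: pos=(2,9), heading=135, pen down
LT 90: heading 135 -> 225
FD 16: (2,9) -> (-9.314,-2.314) [heading=225, draw]
PD: pen down
FD 20: (-9.314,-2.314) -> (-23.456,-16.456) [heading=225, draw]
FD 3: (-23.456,-16.456) -> (-25.577,-18.577) [heading=225, draw]
PD: pen down
LT 90: heading 225 -> 315
FD 15: (-25.577,-18.577) -> (-14.971,-29.184) [heading=315, draw]
PD: pen down
FD 2: (-14.971,-29.184) -> (-13.556,-30.598) [heading=315, draw]
FD 4: (-13.556,-30.598) -> (-10.728,-33.426) [heading=315, draw]
RT 270: heading 315 -> 45
Final: pos=(-10.728,-33.426), heading=45, 6 segment(s) drawn
Segments drawn: 6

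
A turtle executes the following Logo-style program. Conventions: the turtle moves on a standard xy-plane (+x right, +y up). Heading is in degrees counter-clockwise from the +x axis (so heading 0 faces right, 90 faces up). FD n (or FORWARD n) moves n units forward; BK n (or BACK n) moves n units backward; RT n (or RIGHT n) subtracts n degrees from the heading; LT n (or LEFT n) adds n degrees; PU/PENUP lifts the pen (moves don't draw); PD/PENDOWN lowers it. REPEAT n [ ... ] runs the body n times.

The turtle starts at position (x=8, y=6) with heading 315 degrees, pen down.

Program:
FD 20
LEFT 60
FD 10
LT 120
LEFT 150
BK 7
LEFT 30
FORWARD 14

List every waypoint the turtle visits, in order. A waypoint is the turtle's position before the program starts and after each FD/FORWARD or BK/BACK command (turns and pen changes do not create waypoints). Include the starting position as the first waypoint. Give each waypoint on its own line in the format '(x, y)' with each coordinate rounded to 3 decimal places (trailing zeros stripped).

Answer: (8, 6)
(22.142, -8.142)
(31.801, -5.554)
(29.99, 1.208)
(39.889, -8.692)

Derivation:
Executing turtle program step by step:
Start: pos=(8,6), heading=315, pen down
FD 20: (8,6) -> (22.142,-8.142) [heading=315, draw]
LT 60: heading 315 -> 15
FD 10: (22.142,-8.142) -> (31.801,-5.554) [heading=15, draw]
LT 120: heading 15 -> 135
LT 150: heading 135 -> 285
BK 7: (31.801,-5.554) -> (29.99,1.208) [heading=285, draw]
LT 30: heading 285 -> 315
FD 14: (29.99,1.208) -> (39.889,-8.692) [heading=315, draw]
Final: pos=(39.889,-8.692), heading=315, 4 segment(s) drawn
Waypoints (5 total):
(8, 6)
(22.142, -8.142)
(31.801, -5.554)
(29.99, 1.208)
(39.889, -8.692)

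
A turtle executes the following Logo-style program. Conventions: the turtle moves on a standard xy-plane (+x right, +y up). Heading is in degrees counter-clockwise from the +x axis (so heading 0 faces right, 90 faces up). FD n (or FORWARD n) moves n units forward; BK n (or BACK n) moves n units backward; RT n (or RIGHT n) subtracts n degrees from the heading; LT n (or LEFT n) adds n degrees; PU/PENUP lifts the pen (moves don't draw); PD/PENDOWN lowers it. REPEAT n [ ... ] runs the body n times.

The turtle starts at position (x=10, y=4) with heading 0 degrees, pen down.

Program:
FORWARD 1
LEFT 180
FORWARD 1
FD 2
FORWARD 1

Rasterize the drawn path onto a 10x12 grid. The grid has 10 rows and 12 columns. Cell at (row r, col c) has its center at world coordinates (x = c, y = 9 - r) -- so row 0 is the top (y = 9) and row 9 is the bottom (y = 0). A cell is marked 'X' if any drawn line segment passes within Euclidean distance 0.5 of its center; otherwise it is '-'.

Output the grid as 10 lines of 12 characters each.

Answer: ------------
------------
------------
------------
------------
-------XXXXX
------------
------------
------------
------------

Derivation:
Segment 0: (10,4) -> (11,4)
Segment 1: (11,4) -> (10,4)
Segment 2: (10,4) -> (8,4)
Segment 3: (8,4) -> (7,4)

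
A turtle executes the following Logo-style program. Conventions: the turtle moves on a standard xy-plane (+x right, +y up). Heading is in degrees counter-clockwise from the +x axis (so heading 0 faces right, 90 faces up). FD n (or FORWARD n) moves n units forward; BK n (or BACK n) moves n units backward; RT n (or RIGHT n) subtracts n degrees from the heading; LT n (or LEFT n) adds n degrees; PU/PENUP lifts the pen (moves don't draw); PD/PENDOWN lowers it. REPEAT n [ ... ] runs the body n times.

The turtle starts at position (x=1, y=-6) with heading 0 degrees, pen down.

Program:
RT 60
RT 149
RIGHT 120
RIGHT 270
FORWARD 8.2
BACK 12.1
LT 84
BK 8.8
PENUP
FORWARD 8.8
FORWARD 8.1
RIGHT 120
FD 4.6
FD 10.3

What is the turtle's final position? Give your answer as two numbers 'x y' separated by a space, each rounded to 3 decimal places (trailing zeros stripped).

Executing turtle program step by step:
Start: pos=(1,-6), heading=0, pen down
RT 60: heading 0 -> 300
RT 149: heading 300 -> 151
RT 120: heading 151 -> 31
RT 270: heading 31 -> 121
FD 8.2: (1,-6) -> (-3.223,1.029) [heading=121, draw]
BK 12.1: (-3.223,1.029) -> (3.009,-9.343) [heading=121, draw]
LT 84: heading 121 -> 205
BK 8.8: (3.009,-9.343) -> (10.984,-5.624) [heading=205, draw]
PU: pen up
FD 8.8: (10.984,-5.624) -> (3.009,-9.343) [heading=205, move]
FD 8.1: (3.009,-9.343) -> (-4.332,-12.766) [heading=205, move]
RT 120: heading 205 -> 85
FD 4.6: (-4.332,-12.766) -> (-3.932,-8.184) [heading=85, move]
FD 10.3: (-3.932,-8.184) -> (-3.034,2.077) [heading=85, move]
Final: pos=(-3.034,2.077), heading=85, 3 segment(s) drawn

Answer: -3.034 2.077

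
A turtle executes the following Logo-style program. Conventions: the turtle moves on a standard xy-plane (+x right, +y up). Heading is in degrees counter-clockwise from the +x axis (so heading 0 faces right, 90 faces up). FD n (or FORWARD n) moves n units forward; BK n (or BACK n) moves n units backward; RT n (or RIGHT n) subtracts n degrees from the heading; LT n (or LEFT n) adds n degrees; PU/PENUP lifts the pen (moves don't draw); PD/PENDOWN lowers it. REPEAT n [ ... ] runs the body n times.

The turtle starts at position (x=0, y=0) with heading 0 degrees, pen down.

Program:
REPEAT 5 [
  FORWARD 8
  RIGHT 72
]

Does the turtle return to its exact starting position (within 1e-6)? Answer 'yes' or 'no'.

Answer: yes

Derivation:
Executing turtle program step by step:
Start: pos=(0,0), heading=0, pen down
REPEAT 5 [
  -- iteration 1/5 --
  FD 8: (0,0) -> (8,0) [heading=0, draw]
  RT 72: heading 0 -> 288
  -- iteration 2/5 --
  FD 8: (8,0) -> (10.472,-7.608) [heading=288, draw]
  RT 72: heading 288 -> 216
  -- iteration 3/5 --
  FD 8: (10.472,-7.608) -> (4,-12.311) [heading=216, draw]
  RT 72: heading 216 -> 144
  -- iteration 4/5 --
  FD 8: (4,-12.311) -> (-2.472,-7.608) [heading=144, draw]
  RT 72: heading 144 -> 72
  -- iteration 5/5 --
  FD 8: (-2.472,-7.608) -> (0,0) [heading=72, draw]
  RT 72: heading 72 -> 0
]
Final: pos=(0,0), heading=0, 5 segment(s) drawn

Start position: (0, 0)
Final position: (0, 0)
Distance = 0; < 1e-6 -> CLOSED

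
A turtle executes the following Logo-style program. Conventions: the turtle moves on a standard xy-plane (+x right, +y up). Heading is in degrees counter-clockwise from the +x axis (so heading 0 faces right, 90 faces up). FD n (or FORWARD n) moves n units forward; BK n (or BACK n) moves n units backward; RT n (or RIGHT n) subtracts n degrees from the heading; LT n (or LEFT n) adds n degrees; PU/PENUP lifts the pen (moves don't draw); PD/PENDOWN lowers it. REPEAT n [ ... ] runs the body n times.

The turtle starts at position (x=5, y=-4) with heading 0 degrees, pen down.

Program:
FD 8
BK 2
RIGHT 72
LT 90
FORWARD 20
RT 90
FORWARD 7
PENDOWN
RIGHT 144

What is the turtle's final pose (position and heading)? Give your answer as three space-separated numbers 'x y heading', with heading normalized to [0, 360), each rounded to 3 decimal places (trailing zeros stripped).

Answer: 32.184 -4.477 144

Derivation:
Executing turtle program step by step:
Start: pos=(5,-4), heading=0, pen down
FD 8: (5,-4) -> (13,-4) [heading=0, draw]
BK 2: (13,-4) -> (11,-4) [heading=0, draw]
RT 72: heading 0 -> 288
LT 90: heading 288 -> 18
FD 20: (11,-4) -> (30.021,2.18) [heading=18, draw]
RT 90: heading 18 -> 288
FD 7: (30.021,2.18) -> (32.184,-4.477) [heading=288, draw]
PD: pen down
RT 144: heading 288 -> 144
Final: pos=(32.184,-4.477), heading=144, 4 segment(s) drawn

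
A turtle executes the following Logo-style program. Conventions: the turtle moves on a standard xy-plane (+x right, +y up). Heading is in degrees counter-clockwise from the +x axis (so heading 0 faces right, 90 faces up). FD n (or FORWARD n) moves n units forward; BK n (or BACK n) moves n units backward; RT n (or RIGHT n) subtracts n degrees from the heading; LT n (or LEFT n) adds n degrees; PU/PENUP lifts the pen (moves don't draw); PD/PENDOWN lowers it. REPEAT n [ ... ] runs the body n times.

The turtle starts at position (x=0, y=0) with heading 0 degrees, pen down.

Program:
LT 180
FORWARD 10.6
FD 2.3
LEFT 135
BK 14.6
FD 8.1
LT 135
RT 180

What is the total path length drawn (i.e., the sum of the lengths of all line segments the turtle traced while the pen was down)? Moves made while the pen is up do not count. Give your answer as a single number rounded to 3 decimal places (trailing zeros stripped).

Answer: 35.6

Derivation:
Executing turtle program step by step:
Start: pos=(0,0), heading=0, pen down
LT 180: heading 0 -> 180
FD 10.6: (0,0) -> (-10.6,0) [heading=180, draw]
FD 2.3: (-10.6,0) -> (-12.9,0) [heading=180, draw]
LT 135: heading 180 -> 315
BK 14.6: (-12.9,0) -> (-23.224,10.324) [heading=315, draw]
FD 8.1: (-23.224,10.324) -> (-17.496,4.596) [heading=315, draw]
LT 135: heading 315 -> 90
RT 180: heading 90 -> 270
Final: pos=(-17.496,4.596), heading=270, 4 segment(s) drawn

Segment lengths:
  seg 1: (0,0) -> (-10.6,0), length = 10.6
  seg 2: (-10.6,0) -> (-12.9,0), length = 2.3
  seg 3: (-12.9,0) -> (-23.224,10.324), length = 14.6
  seg 4: (-23.224,10.324) -> (-17.496,4.596), length = 8.1
Total = 35.6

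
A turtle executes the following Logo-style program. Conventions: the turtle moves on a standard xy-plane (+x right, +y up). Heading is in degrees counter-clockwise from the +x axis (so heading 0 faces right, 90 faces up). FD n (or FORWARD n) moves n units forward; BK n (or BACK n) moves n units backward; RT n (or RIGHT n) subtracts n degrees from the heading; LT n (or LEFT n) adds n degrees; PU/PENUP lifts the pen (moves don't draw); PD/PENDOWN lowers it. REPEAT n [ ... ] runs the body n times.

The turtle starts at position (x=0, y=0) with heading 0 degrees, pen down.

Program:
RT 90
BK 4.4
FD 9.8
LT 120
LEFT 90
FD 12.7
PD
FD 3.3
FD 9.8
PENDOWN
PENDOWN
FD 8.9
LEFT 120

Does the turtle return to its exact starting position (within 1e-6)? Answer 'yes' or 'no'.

Executing turtle program step by step:
Start: pos=(0,0), heading=0, pen down
RT 90: heading 0 -> 270
BK 4.4: (0,0) -> (0,4.4) [heading=270, draw]
FD 9.8: (0,4.4) -> (0,-5.4) [heading=270, draw]
LT 120: heading 270 -> 30
LT 90: heading 30 -> 120
FD 12.7: (0,-5.4) -> (-6.35,5.599) [heading=120, draw]
PD: pen down
FD 3.3: (-6.35,5.599) -> (-8,8.456) [heading=120, draw]
FD 9.8: (-8,8.456) -> (-12.9,16.943) [heading=120, draw]
PD: pen down
PD: pen down
FD 8.9: (-12.9,16.943) -> (-17.35,24.651) [heading=120, draw]
LT 120: heading 120 -> 240
Final: pos=(-17.35,24.651), heading=240, 6 segment(s) drawn

Start position: (0, 0)
Final position: (-17.35, 24.651)
Distance = 30.145; >= 1e-6 -> NOT closed

Answer: no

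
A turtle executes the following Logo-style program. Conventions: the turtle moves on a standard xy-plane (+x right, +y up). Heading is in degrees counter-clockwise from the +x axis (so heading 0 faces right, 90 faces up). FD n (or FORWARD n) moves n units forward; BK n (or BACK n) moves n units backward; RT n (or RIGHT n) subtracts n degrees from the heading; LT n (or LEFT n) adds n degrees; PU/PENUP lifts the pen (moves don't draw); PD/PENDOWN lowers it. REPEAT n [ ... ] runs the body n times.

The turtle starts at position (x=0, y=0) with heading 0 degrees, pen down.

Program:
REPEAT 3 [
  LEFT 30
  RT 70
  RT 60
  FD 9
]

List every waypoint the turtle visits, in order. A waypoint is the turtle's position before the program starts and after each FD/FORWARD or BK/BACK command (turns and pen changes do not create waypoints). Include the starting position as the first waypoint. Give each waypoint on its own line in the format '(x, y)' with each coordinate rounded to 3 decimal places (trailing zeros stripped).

Executing turtle program step by step:
Start: pos=(0,0), heading=0, pen down
REPEAT 3 [
  -- iteration 1/3 --
  LT 30: heading 0 -> 30
  RT 70: heading 30 -> 320
  RT 60: heading 320 -> 260
  FD 9: (0,0) -> (-1.563,-8.863) [heading=260, draw]
  -- iteration 2/3 --
  LT 30: heading 260 -> 290
  RT 70: heading 290 -> 220
  RT 60: heading 220 -> 160
  FD 9: (-1.563,-8.863) -> (-10.02,-5.785) [heading=160, draw]
  -- iteration 3/3 --
  LT 30: heading 160 -> 190
  RT 70: heading 190 -> 120
  RT 60: heading 120 -> 60
  FD 9: (-10.02,-5.785) -> (-5.52,2.009) [heading=60, draw]
]
Final: pos=(-5.52,2.009), heading=60, 3 segment(s) drawn
Waypoints (4 total):
(0, 0)
(-1.563, -8.863)
(-10.02, -5.785)
(-5.52, 2.009)

Answer: (0, 0)
(-1.563, -8.863)
(-10.02, -5.785)
(-5.52, 2.009)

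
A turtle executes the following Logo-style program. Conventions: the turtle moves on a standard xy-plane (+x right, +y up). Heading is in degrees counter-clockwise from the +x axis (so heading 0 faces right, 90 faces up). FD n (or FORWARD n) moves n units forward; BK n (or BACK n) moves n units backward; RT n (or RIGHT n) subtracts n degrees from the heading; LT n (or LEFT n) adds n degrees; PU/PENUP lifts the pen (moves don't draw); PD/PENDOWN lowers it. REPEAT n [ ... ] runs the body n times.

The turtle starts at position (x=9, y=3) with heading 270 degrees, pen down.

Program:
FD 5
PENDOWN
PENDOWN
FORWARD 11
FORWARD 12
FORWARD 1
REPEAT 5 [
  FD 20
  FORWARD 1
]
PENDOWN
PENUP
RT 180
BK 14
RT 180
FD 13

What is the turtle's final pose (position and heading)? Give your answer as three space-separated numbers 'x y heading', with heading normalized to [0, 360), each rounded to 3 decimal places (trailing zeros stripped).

Executing turtle program step by step:
Start: pos=(9,3), heading=270, pen down
FD 5: (9,3) -> (9,-2) [heading=270, draw]
PD: pen down
PD: pen down
FD 11: (9,-2) -> (9,-13) [heading=270, draw]
FD 12: (9,-13) -> (9,-25) [heading=270, draw]
FD 1: (9,-25) -> (9,-26) [heading=270, draw]
REPEAT 5 [
  -- iteration 1/5 --
  FD 20: (9,-26) -> (9,-46) [heading=270, draw]
  FD 1: (9,-46) -> (9,-47) [heading=270, draw]
  -- iteration 2/5 --
  FD 20: (9,-47) -> (9,-67) [heading=270, draw]
  FD 1: (9,-67) -> (9,-68) [heading=270, draw]
  -- iteration 3/5 --
  FD 20: (9,-68) -> (9,-88) [heading=270, draw]
  FD 1: (9,-88) -> (9,-89) [heading=270, draw]
  -- iteration 4/5 --
  FD 20: (9,-89) -> (9,-109) [heading=270, draw]
  FD 1: (9,-109) -> (9,-110) [heading=270, draw]
  -- iteration 5/5 --
  FD 20: (9,-110) -> (9,-130) [heading=270, draw]
  FD 1: (9,-130) -> (9,-131) [heading=270, draw]
]
PD: pen down
PU: pen up
RT 180: heading 270 -> 90
BK 14: (9,-131) -> (9,-145) [heading=90, move]
RT 180: heading 90 -> 270
FD 13: (9,-145) -> (9,-158) [heading=270, move]
Final: pos=(9,-158), heading=270, 14 segment(s) drawn

Answer: 9 -158 270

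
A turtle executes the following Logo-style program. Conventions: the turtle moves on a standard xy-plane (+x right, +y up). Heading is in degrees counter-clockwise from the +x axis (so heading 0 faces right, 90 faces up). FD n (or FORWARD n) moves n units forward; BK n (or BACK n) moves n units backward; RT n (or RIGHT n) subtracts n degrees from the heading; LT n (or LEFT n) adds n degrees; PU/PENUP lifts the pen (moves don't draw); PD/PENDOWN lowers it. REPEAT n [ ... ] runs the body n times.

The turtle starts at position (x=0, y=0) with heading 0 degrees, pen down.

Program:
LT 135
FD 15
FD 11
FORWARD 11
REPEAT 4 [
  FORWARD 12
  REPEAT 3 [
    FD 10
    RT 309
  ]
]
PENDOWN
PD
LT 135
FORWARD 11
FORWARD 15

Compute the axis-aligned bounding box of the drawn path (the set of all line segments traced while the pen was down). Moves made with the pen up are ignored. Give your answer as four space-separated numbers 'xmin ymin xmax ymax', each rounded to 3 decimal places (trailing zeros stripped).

Executing turtle program step by step:
Start: pos=(0,0), heading=0, pen down
LT 135: heading 0 -> 135
FD 15: (0,0) -> (-10.607,10.607) [heading=135, draw]
FD 11: (-10.607,10.607) -> (-18.385,18.385) [heading=135, draw]
FD 11: (-18.385,18.385) -> (-26.163,26.163) [heading=135, draw]
REPEAT 4 [
  -- iteration 1/4 --
  FD 12: (-26.163,26.163) -> (-34.648,34.648) [heading=135, draw]
  REPEAT 3 [
    -- iteration 1/3 --
    FD 10: (-34.648,34.648) -> (-41.719,41.719) [heading=135, draw]
    RT 309: heading 135 -> 186
    -- iteration 2/3 --
    FD 10: (-41.719,41.719) -> (-51.665,40.674) [heading=186, draw]
    RT 309: heading 186 -> 237
    -- iteration 3/3 --
    FD 10: (-51.665,40.674) -> (-57.111,32.287) [heading=237, draw]
    RT 309: heading 237 -> 288
  ]
  -- iteration 2/4 --
  FD 12: (-57.111,32.287) -> (-53.403,20.875) [heading=288, draw]
  REPEAT 3 [
    -- iteration 1/3 --
    FD 10: (-53.403,20.875) -> (-50.313,11.364) [heading=288, draw]
    RT 309: heading 288 -> 339
    -- iteration 2/3 --
    FD 10: (-50.313,11.364) -> (-40.977,7.78) [heading=339, draw]
    RT 309: heading 339 -> 30
    -- iteration 3/3 --
    FD 10: (-40.977,7.78) -> (-32.316,12.78) [heading=30, draw]
    RT 309: heading 30 -> 81
  ]
  -- iteration 3/4 --
  FD 12: (-32.316,12.78) -> (-30.439,24.633) [heading=81, draw]
  REPEAT 3 [
    -- iteration 1/3 --
    FD 10: (-30.439,24.633) -> (-28.875,34.51) [heading=81, draw]
    RT 309: heading 81 -> 132
    -- iteration 2/3 --
    FD 10: (-28.875,34.51) -> (-35.566,41.941) [heading=132, draw]
    RT 309: heading 132 -> 183
    -- iteration 3/3 --
    FD 10: (-35.566,41.941) -> (-45.553,41.418) [heading=183, draw]
    RT 309: heading 183 -> 234
  ]
  -- iteration 4/4 --
  FD 12: (-45.553,41.418) -> (-52.606,31.709) [heading=234, draw]
  REPEAT 3 [
    -- iteration 1/3 --
    FD 10: (-52.606,31.709) -> (-58.484,23.619) [heading=234, draw]
    RT 309: heading 234 -> 285
    -- iteration 2/3 --
    FD 10: (-58.484,23.619) -> (-55.896,13.96) [heading=285, draw]
    RT 309: heading 285 -> 336
    -- iteration 3/3 --
    FD 10: (-55.896,13.96) -> (-46.76,9.893) [heading=336, draw]
    RT 309: heading 336 -> 27
  ]
]
PD: pen down
PD: pen down
LT 135: heading 27 -> 162
FD 11: (-46.76,9.893) -> (-57.222,13.292) [heading=162, draw]
FD 15: (-57.222,13.292) -> (-71.488,17.927) [heading=162, draw]
Final: pos=(-71.488,17.927), heading=162, 21 segment(s) drawn

Segment endpoints: x in {-71.488, -58.484, -57.222, -57.111, -55.896, -53.403, -52.606, -51.665, -50.313, -46.76, -45.553, -41.719, -40.977, -35.566, -34.648, -32.316, -30.439, -28.875, -26.163, -18.385, -10.607, 0}, y in {0, 7.78, 9.893, 10.607, 11.364, 12.78, 13.292, 13.96, 17.927, 18.385, 20.875, 23.619, 24.633, 26.163, 31.709, 32.287, 34.51, 34.648, 40.674, 41.418, 41.719, 41.941}
xmin=-71.488, ymin=0, xmax=0, ymax=41.941

Answer: -71.488 0 0 41.941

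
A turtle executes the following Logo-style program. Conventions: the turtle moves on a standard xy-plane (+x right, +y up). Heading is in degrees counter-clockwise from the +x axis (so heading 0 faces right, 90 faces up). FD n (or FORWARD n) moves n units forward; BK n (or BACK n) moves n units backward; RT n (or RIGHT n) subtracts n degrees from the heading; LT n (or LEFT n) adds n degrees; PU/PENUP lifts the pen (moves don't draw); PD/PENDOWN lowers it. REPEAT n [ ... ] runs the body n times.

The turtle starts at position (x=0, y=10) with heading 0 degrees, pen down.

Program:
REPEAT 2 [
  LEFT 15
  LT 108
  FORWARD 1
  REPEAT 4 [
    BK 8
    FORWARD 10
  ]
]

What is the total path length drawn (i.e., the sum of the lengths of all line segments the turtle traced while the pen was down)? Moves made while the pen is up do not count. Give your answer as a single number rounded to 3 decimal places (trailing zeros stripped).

Executing turtle program step by step:
Start: pos=(0,10), heading=0, pen down
REPEAT 2 [
  -- iteration 1/2 --
  LT 15: heading 0 -> 15
  LT 108: heading 15 -> 123
  FD 1: (0,10) -> (-0.545,10.839) [heading=123, draw]
  REPEAT 4 [
    -- iteration 1/4 --
    BK 8: (-0.545,10.839) -> (3.812,4.129) [heading=123, draw]
    FD 10: (3.812,4.129) -> (-1.634,12.516) [heading=123, draw]
    -- iteration 2/4 --
    BK 8: (-1.634,12.516) -> (2.723,5.807) [heading=123, draw]
    FD 10: (2.723,5.807) -> (-2.723,14.193) [heading=123, draw]
    -- iteration 3/4 --
    BK 8: (-2.723,14.193) -> (1.634,7.484) [heading=123, draw]
    FD 10: (1.634,7.484) -> (-3.812,15.871) [heading=123, draw]
    -- iteration 4/4 --
    BK 8: (-3.812,15.871) -> (0.545,9.161) [heading=123, draw]
    FD 10: (0.545,9.161) -> (-4.902,17.548) [heading=123, draw]
  ]
  -- iteration 2/2 --
  LT 15: heading 123 -> 138
  LT 108: heading 138 -> 246
  FD 1: (-4.902,17.548) -> (-5.308,16.634) [heading=246, draw]
  REPEAT 4 [
    -- iteration 1/4 --
    BK 8: (-5.308,16.634) -> (-2.055,23.943) [heading=246, draw]
    FD 10: (-2.055,23.943) -> (-6.122,14.807) [heading=246, draw]
    -- iteration 2/4 --
    BK 8: (-6.122,14.807) -> (-2.868,22.116) [heading=246, draw]
    FD 10: (-2.868,22.116) -> (-6.935,12.98) [heading=246, draw]
    -- iteration 3/4 --
    BK 8: (-6.935,12.98) -> (-3.682,20.289) [heading=246, draw]
    FD 10: (-3.682,20.289) -> (-7.749,11.153) [heading=246, draw]
    -- iteration 4/4 --
    BK 8: (-7.749,11.153) -> (-4.495,18.462) [heading=246, draw]
    FD 10: (-4.495,18.462) -> (-8.562,9.326) [heading=246, draw]
  ]
]
Final: pos=(-8.562,9.326), heading=246, 18 segment(s) drawn

Segment lengths:
  seg 1: (0,10) -> (-0.545,10.839), length = 1
  seg 2: (-0.545,10.839) -> (3.812,4.129), length = 8
  seg 3: (3.812,4.129) -> (-1.634,12.516), length = 10
  seg 4: (-1.634,12.516) -> (2.723,5.807), length = 8
  seg 5: (2.723,5.807) -> (-2.723,14.193), length = 10
  seg 6: (-2.723,14.193) -> (1.634,7.484), length = 8
  seg 7: (1.634,7.484) -> (-3.812,15.871), length = 10
  seg 8: (-3.812,15.871) -> (0.545,9.161), length = 8
  seg 9: (0.545,9.161) -> (-4.902,17.548), length = 10
  seg 10: (-4.902,17.548) -> (-5.308,16.634), length = 1
  seg 11: (-5.308,16.634) -> (-2.055,23.943), length = 8
  seg 12: (-2.055,23.943) -> (-6.122,14.807), length = 10
  seg 13: (-6.122,14.807) -> (-2.868,22.116), length = 8
  seg 14: (-2.868,22.116) -> (-6.935,12.98), length = 10
  seg 15: (-6.935,12.98) -> (-3.682,20.289), length = 8
  seg 16: (-3.682,20.289) -> (-7.749,11.153), length = 10
  seg 17: (-7.749,11.153) -> (-4.495,18.462), length = 8
  seg 18: (-4.495,18.462) -> (-8.562,9.326), length = 10
Total = 146

Answer: 146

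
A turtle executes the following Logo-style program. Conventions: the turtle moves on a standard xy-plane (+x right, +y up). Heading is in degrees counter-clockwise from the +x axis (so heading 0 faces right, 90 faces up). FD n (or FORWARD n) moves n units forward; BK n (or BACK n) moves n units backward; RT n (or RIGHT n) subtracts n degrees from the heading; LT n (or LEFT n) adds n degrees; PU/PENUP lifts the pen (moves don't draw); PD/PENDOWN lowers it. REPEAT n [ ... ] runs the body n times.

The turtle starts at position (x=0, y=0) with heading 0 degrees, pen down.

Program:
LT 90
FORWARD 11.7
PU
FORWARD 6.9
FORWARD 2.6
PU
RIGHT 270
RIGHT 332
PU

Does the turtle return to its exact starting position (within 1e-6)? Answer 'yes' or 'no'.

Executing turtle program step by step:
Start: pos=(0,0), heading=0, pen down
LT 90: heading 0 -> 90
FD 11.7: (0,0) -> (0,11.7) [heading=90, draw]
PU: pen up
FD 6.9: (0,11.7) -> (0,18.6) [heading=90, move]
FD 2.6: (0,18.6) -> (0,21.2) [heading=90, move]
PU: pen up
RT 270: heading 90 -> 180
RT 332: heading 180 -> 208
PU: pen up
Final: pos=(0,21.2), heading=208, 1 segment(s) drawn

Start position: (0, 0)
Final position: (0, 21.2)
Distance = 21.2; >= 1e-6 -> NOT closed

Answer: no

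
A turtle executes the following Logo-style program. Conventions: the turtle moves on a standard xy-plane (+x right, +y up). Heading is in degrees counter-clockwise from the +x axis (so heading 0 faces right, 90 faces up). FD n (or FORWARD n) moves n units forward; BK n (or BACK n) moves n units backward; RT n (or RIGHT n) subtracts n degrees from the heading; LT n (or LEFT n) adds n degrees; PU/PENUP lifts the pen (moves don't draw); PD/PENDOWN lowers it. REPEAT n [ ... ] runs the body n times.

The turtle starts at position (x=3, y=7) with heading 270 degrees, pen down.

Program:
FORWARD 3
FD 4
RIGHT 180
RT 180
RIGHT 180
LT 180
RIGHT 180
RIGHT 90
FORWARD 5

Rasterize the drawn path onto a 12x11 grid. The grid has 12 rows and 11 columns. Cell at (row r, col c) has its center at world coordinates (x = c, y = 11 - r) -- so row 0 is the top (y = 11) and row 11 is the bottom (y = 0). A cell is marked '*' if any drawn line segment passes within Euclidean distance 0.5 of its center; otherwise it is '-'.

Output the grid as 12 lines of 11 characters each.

Answer: -----------
-----------
-----------
-----------
---*-------
---*-------
---*-------
---*-------
---*-------
---*-------
---*-------
---******--

Derivation:
Segment 0: (3,7) -> (3,4)
Segment 1: (3,4) -> (3,0)
Segment 2: (3,0) -> (8,0)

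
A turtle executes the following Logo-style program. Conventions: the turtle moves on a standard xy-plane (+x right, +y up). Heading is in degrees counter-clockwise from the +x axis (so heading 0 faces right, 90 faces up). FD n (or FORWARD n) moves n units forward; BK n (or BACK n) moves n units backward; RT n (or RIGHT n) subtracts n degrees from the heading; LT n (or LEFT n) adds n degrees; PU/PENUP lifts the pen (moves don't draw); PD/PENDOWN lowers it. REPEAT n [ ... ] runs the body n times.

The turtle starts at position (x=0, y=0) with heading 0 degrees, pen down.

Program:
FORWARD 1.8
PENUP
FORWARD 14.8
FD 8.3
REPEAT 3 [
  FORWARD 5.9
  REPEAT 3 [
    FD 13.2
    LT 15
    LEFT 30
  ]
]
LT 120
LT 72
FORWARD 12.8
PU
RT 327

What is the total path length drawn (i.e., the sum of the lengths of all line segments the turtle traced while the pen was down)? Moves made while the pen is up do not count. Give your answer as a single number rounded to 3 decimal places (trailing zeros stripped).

Executing turtle program step by step:
Start: pos=(0,0), heading=0, pen down
FD 1.8: (0,0) -> (1.8,0) [heading=0, draw]
PU: pen up
FD 14.8: (1.8,0) -> (16.6,0) [heading=0, move]
FD 8.3: (16.6,0) -> (24.9,0) [heading=0, move]
REPEAT 3 [
  -- iteration 1/3 --
  FD 5.9: (24.9,0) -> (30.8,0) [heading=0, move]
  REPEAT 3 [
    -- iteration 1/3 --
    FD 13.2: (30.8,0) -> (44,0) [heading=0, move]
    LT 15: heading 0 -> 15
    LT 30: heading 15 -> 45
    -- iteration 2/3 --
    FD 13.2: (44,0) -> (53.334,9.334) [heading=45, move]
    LT 15: heading 45 -> 60
    LT 30: heading 60 -> 90
    -- iteration 3/3 --
    FD 13.2: (53.334,9.334) -> (53.334,22.534) [heading=90, move]
    LT 15: heading 90 -> 105
    LT 30: heading 105 -> 135
  ]
  -- iteration 2/3 --
  FD 5.9: (53.334,22.534) -> (49.162,26.706) [heading=135, move]
  REPEAT 3 [
    -- iteration 1/3 --
    FD 13.2: (49.162,26.706) -> (39.828,36.04) [heading=135, move]
    LT 15: heading 135 -> 150
    LT 30: heading 150 -> 180
    -- iteration 2/3 --
    FD 13.2: (39.828,36.04) -> (26.628,36.04) [heading=180, move]
    LT 15: heading 180 -> 195
    LT 30: heading 195 -> 225
    -- iteration 3/3 --
    FD 13.2: (26.628,36.04) -> (17.294,26.706) [heading=225, move]
    LT 15: heading 225 -> 240
    LT 30: heading 240 -> 270
  ]
  -- iteration 3/3 --
  FD 5.9: (17.294,26.706) -> (17.294,20.806) [heading=270, move]
  REPEAT 3 [
    -- iteration 1/3 --
    FD 13.2: (17.294,20.806) -> (17.294,7.606) [heading=270, move]
    LT 15: heading 270 -> 285
    LT 30: heading 285 -> 315
    -- iteration 2/3 --
    FD 13.2: (17.294,7.606) -> (26.628,-1.728) [heading=315, move]
    LT 15: heading 315 -> 330
    LT 30: heading 330 -> 0
    -- iteration 3/3 --
    FD 13.2: (26.628,-1.728) -> (39.828,-1.728) [heading=0, move]
    LT 15: heading 0 -> 15
    LT 30: heading 15 -> 45
  ]
]
LT 120: heading 45 -> 165
LT 72: heading 165 -> 237
FD 12.8: (39.828,-1.728) -> (32.857,-12.463) [heading=237, move]
PU: pen up
RT 327: heading 237 -> 270
Final: pos=(32.857,-12.463), heading=270, 1 segment(s) drawn

Segment lengths:
  seg 1: (0,0) -> (1.8,0), length = 1.8
Total = 1.8

Answer: 1.8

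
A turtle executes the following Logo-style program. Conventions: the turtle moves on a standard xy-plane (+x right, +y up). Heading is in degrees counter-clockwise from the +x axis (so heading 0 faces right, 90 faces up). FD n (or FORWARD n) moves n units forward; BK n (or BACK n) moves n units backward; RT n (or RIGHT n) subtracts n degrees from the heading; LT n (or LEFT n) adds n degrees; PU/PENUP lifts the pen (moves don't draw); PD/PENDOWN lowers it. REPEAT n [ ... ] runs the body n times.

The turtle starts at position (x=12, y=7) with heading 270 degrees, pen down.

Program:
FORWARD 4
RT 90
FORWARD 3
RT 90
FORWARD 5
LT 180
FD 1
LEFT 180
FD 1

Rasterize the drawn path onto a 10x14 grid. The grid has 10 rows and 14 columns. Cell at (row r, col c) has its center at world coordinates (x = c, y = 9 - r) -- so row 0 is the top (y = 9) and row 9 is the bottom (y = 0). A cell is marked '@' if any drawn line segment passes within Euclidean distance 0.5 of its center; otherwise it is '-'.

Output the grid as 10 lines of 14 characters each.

Answer: --------------
---------@----
---------@--@-
---------@--@-
---------@--@-
---------@--@-
---------@@@@-
--------------
--------------
--------------

Derivation:
Segment 0: (12,7) -> (12,3)
Segment 1: (12,3) -> (9,3)
Segment 2: (9,3) -> (9,8)
Segment 3: (9,8) -> (9,7)
Segment 4: (9,7) -> (9,8)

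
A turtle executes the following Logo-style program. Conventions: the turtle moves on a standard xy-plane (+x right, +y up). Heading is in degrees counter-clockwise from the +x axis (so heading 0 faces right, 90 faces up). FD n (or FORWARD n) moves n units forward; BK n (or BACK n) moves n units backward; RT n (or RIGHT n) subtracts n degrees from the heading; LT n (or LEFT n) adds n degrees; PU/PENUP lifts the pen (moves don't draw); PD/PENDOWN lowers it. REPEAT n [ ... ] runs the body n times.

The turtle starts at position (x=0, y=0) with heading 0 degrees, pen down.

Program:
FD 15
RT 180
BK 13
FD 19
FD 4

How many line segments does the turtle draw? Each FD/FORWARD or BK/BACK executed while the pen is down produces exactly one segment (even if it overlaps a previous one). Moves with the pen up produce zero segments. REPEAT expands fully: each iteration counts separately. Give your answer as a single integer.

Executing turtle program step by step:
Start: pos=(0,0), heading=0, pen down
FD 15: (0,0) -> (15,0) [heading=0, draw]
RT 180: heading 0 -> 180
BK 13: (15,0) -> (28,0) [heading=180, draw]
FD 19: (28,0) -> (9,0) [heading=180, draw]
FD 4: (9,0) -> (5,0) [heading=180, draw]
Final: pos=(5,0), heading=180, 4 segment(s) drawn
Segments drawn: 4

Answer: 4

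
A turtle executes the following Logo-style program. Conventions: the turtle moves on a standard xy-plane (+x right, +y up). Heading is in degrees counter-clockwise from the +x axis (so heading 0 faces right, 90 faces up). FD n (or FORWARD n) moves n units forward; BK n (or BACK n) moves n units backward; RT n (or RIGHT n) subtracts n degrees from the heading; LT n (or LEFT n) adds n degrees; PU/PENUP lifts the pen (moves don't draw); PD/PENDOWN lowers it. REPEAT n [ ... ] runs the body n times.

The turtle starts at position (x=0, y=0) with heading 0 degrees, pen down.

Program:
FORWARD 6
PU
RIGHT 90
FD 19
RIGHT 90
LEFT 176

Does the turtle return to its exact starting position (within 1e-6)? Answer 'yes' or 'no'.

Executing turtle program step by step:
Start: pos=(0,0), heading=0, pen down
FD 6: (0,0) -> (6,0) [heading=0, draw]
PU: pen up
RT 90: heading 0 -> 270
FD 19: (6,0) -> (6,-19) [heading=270, move]
RT 90: heading 270 -> 180
LT 176: heading 180 -> 356
Final: pos=(6,-19), heading=356, 1 segment(s) drawn

Start position: (0, 0)
Final position: (6, -19)
Distance = 19.925; >= 1e-6 -> NOT closed

Answer: no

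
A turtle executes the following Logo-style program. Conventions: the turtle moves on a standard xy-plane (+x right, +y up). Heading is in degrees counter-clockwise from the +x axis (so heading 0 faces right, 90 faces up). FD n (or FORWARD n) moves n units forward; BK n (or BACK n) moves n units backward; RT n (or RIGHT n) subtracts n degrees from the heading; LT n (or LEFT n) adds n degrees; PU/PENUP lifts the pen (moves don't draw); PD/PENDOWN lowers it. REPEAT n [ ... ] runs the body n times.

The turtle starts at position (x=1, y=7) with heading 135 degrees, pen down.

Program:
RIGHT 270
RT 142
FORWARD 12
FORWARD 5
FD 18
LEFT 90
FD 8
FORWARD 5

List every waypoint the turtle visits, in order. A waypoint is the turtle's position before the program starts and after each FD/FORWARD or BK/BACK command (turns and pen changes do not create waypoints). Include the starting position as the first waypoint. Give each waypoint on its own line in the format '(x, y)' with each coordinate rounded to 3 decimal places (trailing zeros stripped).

Executing turtle program step by step:
Start: pos=(1,7), heading=135, pen down
RT 270: heading 135 -> 225
RT 142: heading 225 -> 83
FD 12: (1,7) -> (2.462,18.911) [heading=83, draw]
FD 5: (2.462,18.911) -> (3.072,23.873) [heading=83, draw]
FD 18: (3.072,23.873) -> (5.265,41.739) [heading=83, draw]
LT 90: heading 83 -> 173
FD 8: (5.265,41.739) -> (-2.675,42.714) [heading=173, draw]
FD 5: (-2.675,42.714) -> (-7.638,43.323) [heading=173, draw]
Final: pos=(-7.638,43.323), heading=173, 5 segment(s) drawn
Waypoints (6 total):
(1, 7)
(2.462, 18.911)
(3.072, 23.873)
(5.265, 41.739)
(-2.675, 42.714)
(-7.638, 43.323)

Answer: (1, 7)
(2.462, 18.911)
(3.072, 23.873)
(5.265, 41.739)
(-2.675, 42.714)
(-7.638, 43.323)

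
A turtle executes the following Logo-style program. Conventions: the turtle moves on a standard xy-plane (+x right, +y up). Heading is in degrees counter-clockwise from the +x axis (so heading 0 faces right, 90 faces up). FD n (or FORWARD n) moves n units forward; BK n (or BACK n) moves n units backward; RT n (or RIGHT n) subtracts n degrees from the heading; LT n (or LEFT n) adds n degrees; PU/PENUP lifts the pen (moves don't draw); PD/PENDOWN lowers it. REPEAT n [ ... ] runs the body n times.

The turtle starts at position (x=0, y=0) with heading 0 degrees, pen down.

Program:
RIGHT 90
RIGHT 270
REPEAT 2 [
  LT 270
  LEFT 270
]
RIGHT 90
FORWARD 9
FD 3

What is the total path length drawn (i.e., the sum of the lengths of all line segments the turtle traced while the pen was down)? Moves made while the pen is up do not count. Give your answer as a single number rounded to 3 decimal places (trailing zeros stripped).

Answer: 12

Derivation:
Executing turtle program step by step:
Start: pos=(0,0), heading=0, pen down
RT 90: heading 0 -> 270
RT 270: heading 270 -> 0
REPEAT 2 [
  -- iteration 1/2 --
  LT 270: heading 0 -> 270
  LT 270: heading 270 -> 180
  -- iteration 2/2 --
  LT 270: heading 180 -> 90
  LT 270: heading 90 -> 0
]
RT 90: heading 0 -> 270
FD 9: (0,0) -> (0,-9) [heading=270, draw]
FD 3: (0,-9) -> (0,-12) [heading=270, draw]
Final: pos=(0,-12), heading=270, 2 segment(s) drawn

Segment lengths:
  seg 1: (0,0) -> (0,-9), length = 9
  seg 2: (0,-9) -> (0,-12), length = 3
Total = 12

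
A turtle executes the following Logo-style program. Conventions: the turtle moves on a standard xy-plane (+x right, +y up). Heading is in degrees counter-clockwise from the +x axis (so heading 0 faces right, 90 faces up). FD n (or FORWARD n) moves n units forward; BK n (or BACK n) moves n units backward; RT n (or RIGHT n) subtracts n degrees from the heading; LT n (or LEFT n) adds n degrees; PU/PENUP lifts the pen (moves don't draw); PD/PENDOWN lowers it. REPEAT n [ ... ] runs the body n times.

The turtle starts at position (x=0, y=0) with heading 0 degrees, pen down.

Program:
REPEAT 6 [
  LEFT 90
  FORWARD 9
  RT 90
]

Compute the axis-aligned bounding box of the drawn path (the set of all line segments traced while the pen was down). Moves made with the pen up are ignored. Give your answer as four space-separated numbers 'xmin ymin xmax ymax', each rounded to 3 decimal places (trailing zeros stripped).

Executing turtle program step by step:
Start: pos=(0,0), heading=0, pen down
REPEAT 6 [
  -- iteration 1/6 --
  LT 90: heading 0 -> 90
  FD 9: (0,0) -> (0,9) [heading=90, draw]
  RT 90: heading 90 -> 0
  -- iteration 2/6 --
  LT 90: heading 0 -> 90
  FD 9: (0,9) -> (0,18) [heading=90, draw]
  RT 90: heading 90 -> 0
  -- iteration 3/6 --
  LT 90: heading 0 -> 90
  FD 9: (0,18) -> (0,27) [heading=90, draw]
  RT 90: heading 90 -> 0
  -- iteration 4/6 --
  LT 90: heading 0 -> 90
  FD 9: (0,27) -> (0,36) [heading=90, draw]
  RT 90: heading 90 -> 0
  -- iteration 5/6 --
  LT 90: heading 0 -> 90
  FD 9: (0,36) -> (0,45) [heading=90, draw]
  RT 90: heading 90 -> 0
  -- iteration 6/6 --
  LT 90: heading 0 -> 90
  FD 9: (0,45) -> (0,54) [heading=90, draw]
  RT 90: heading 90 -> 0
]
Final: pos=(0,54), heading=0, 6 segment(s) drawn

Segment endpoints: x in {0, 0, 0, 0, 0, 0, 0}, y in {0, 9, 18, 27, 36, 45, 54}
xmin=0, ymin=0, xmax=0, ymax=54

Answer: 0 0 0 54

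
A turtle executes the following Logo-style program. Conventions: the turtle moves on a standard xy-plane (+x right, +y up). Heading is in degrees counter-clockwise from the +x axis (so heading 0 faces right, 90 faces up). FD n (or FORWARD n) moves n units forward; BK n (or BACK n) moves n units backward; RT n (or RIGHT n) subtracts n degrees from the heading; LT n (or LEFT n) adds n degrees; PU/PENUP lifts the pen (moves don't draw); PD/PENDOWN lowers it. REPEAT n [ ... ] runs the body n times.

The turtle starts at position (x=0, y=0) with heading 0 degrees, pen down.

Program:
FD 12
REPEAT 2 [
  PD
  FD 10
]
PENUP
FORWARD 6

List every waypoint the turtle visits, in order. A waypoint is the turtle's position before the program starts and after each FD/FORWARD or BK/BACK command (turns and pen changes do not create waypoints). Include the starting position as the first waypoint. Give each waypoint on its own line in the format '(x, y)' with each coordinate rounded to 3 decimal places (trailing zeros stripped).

Executing turtle program step by step:
Start: pos=(0,0), heading=0, pen down
FD 12: (0,0) -> (12,0) [heading=0, draw]
REPEAT 2 [
  -- iteration 1/2 --
  PD: pen down
  FD 10: (12,0) -> (22,0) [heading=0, draw]
  -- iteration 2/2 --
  PD: pen down
  FD 10: (22,0) -> (32,0) [heading=0, draw]
]
PU: pen up
FD 6: (32,0) -> (38,0) [heading=0, move]
Final: pos=(38,0), heading=0, 3 segment(s) drawn
Waypoints (5 total):
(0, 0)
(12, 0)
(22, 0)
(32, 0)
(38, 0)

Answer: (0, 0)
(12, 0)
(22, 0)
(32, 0)
(38, 0)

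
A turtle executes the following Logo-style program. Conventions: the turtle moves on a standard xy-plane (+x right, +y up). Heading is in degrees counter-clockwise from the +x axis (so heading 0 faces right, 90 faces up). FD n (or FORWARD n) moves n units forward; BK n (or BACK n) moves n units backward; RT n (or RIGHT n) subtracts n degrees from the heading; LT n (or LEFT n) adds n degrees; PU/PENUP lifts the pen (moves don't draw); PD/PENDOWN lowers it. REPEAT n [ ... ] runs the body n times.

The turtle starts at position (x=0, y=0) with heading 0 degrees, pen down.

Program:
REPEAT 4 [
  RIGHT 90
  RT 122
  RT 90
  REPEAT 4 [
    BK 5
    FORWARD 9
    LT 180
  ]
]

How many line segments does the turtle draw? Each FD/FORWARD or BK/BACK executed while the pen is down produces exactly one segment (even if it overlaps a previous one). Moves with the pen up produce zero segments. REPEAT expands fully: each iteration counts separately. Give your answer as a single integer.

Executing turtle program step by step:
Start: pos=(0,0), heading=0, pen down
REPEAT 4 [
  -- iteration 1/4 --
  RT 90: heading 0 -> 270
  RT 122: heading 270 -> 148
  RT 90: heading 148 -> 58
  REPEAT 4 [
    -- iteration 1/4 --
    BK 5: (0,0) -> (-2.65,-4.24) [heading=58, draw]
    FD 9: (-2.65,-4.24) -> (2.12,3.392) [heading=58, draw]
    LT 180: heading 58 -> 238
    -- iteration 2/4 --
    BK 5: (2.12,3.392) -> (4.769,7.632) [heading=238, draw]
    FD 9: (4.769,7.632) -> (0,0) [heading=238, draw]
    LT 180: heading 238 -> 58
    -- iteration 3/4 --
    BK 5: (0,0) -> (-2.65,-4.24) [heading=58, draw]
    FD 9: (-2.65,-4.24) -> (2.12,3.392) [heading=58, draw]
    LT 180: heading 58 -> 238
    -- iteration 4/4 --
    BK 5: (2.12,3.392) -> (4.769,7.632) [heading=238, draw]
    FD 9: (4.769,7.632) -> (0,0) [heading=238, draw]
    LT 180: heading 238 -> 58
  ]
  -- iteration 2/4 --
  RT 90: heading 58 -> 328
  RT 122: heading 328 -> 206
  RT 90: heading 206 -> 116
  REPEAT 4 [
    -- iteration 1/4 --
    BK 5: (0,0) -> (2.192,-4.494) [heading=116, draw]
    FD 9: (2.192,-4.494) -> (-1.753,3.595) [heading=116, draw]
    LT 180: heading 116 -> 296
    -- iteration 2/4 --
    BK 5: (-1.753,3.595) -> (-3.945,8.089) [heading=296, draw]
    FD 9: (-3.945,8.089) -> (0,0) [heading=296, draw]
    LT 180: heading 296 -> 116
    -- iteration 3/4 --
    BK 5: (0,0) -> (2.192,-4.494) [heading=116, draw]
    FD 9: (2.192,-4.494) -> (-1.753,3.595) [heading=116, draw]
    LT 180: heading 116 -> 296
    -- iteration 4/4 --
    BK 5: (-1.753,3.595) -> (-3.945,8.089) [heading=296, draw]
    FD 9: (-3.945,8.089) -> (0,0) [heading=296, draw]
    LT 180: heading 296 -> 116
  ]
  -- iteration 3/4 --
  RT 90: heading 116 -> 26
  RT 122: heading 26 -> 264
  RT 90: heading 264 -> 174
  REPEAT 4 [
    -- iteration 1/4 --
    BK 5: (0,0) -> (4.973,-0.523) [heading=174, draw]
    FD 9: (4.973,-0.523) -> (-3.978,0.418) [heading=174, draw]
    LT 180: heading 174 -> 354
    -- iteration 2/4 --
    BK 5: (-3.978,0.418) -> (-8.951,0.941) [heading=354, draw]
    FD 9: (-8.951,0.941) -> (0,0) [heading=354, draw]
    LT 180: heading 354 -> 174
    -- iteration 3/4 --
    BK 5: (0,0) -> (4.973,-0.523) [heading=174, draw]
    FD 9: (4.973,-0.523) -> (-3.978,0.418) [heading=174, draw]
    LT 180: heading 174 -> 354
    -- iteration 4/4 --
    BK 5: (-3.978,0.418) -> (-8.951,0.941) [heading=354, draw]
    FD 9: (-8.951,0.941) -> (0,0) [heading=354, draw]
    LT 180: heading 354 -> 174
  ]
  -- iteration 4/4 --
  RT 90: heading 174 -> 84
  RT 122: heading 84 -> 322
  RT 90: heading 322 -> 232
  REPEAT 4 [
    -- iteration 1/4 --
    BK 5: (0,0) -> (3.078,3.94) [heading=232, draw]
    FD 9: (3.078,3.94) -> (-2.463,-3.152) [heading=232, draw]
    LT 180: heading 232 -> 52
    -- iteration 2/4 --
    BK 5: (-2.463,-3.152) -> (-5.541,-7.092) [heading=52, draw]
    FD 9: (-5.541,-7.092) -> (0,0) [heading=52, draw]
    LT 180: heading 52 -> 232
    -- iteration 3/4 --
    BK 5: (0,0) -> (3.078,3.94) [heading=232, draw]
    FD 9: (3.078,3.94) -> (-2.463,-3.152) [heading=232, draw]
    LT 180: heading 232 -> 52
    -- iteration 4/4 --
    BK 5: (-2.463,-3.152) -> (-5.541,-7.092) [heading=52, draw]
    FD 9: (-5.541,-7.092) -> (0,0) [heading=52, draw]
    LT 180: heading 52 -> 232
  ]
]
Final: pos=(0,0), heading=232, 32 segment(s) drawn
Segments drawn: 32

Answer: 32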